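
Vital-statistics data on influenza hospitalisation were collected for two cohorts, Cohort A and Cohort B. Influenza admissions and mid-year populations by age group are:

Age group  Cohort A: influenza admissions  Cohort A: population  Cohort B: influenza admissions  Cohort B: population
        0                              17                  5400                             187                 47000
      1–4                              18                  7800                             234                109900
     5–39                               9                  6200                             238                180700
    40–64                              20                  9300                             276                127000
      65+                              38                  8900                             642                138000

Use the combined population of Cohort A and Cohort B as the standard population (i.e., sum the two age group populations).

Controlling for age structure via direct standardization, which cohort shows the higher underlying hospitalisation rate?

Age-specific rates per 100000 for Cohort A: 314.81, 230.77, 145.16, 215.05, 426.97.
For Cohort B: 397.87, 212.92, 131.71, 217.32, 465.22.
Combined standard total = 640200; weights = 0.0818, 0.1838, 0.2919, 0.2129, 0.2295.
Cohort A: 0.0818×314.81 + 0.1838×230.77 + 0.2919×145.16 + 0.2129×215.05 + 0.2295×426.97 = 254.3294 per 100000.
Cohort B: 0.0818×397.87 + 0.1838×212.92 + 0.2919×131.71 + 0.2129×217.32 + 0.2295×465.22 = 263.1794 per 100000.
The crude rates (271.28 vs 261.70) would put Cohort A higher, but that reflects its age composition; once standardized to a common age structure, Cohort B has the higher underlying rate.

Cohort B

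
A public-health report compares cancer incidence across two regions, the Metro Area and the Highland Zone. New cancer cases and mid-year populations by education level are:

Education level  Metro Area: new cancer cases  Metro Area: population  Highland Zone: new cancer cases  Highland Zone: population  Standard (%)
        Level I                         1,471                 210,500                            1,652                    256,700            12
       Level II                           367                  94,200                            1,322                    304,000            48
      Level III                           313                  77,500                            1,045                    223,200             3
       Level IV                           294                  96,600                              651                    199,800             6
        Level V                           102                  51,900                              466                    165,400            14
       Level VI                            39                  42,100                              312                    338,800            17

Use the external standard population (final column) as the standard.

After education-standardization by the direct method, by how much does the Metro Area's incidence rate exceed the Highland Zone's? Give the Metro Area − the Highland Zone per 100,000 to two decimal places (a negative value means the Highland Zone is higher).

Education-specific rates per 100,000 for the Metro Area: 698.81, 389.60, 403.87, 304.35, 196.53, 92.64.
For the Highland Zone: 643.55, 434.87, 468.19, 325.83, 281.74, 92.09.
Standard weights: 0.12, 0.48, 0.03, 0.06, 0.14, 0.17.
The Metro Area: 0.1200×698.81 + 0.4800×389.60 + 0.0300×403.87 + 0.0600×304.35 + 0.1400×196.53 + 0.1700×92.64 = 344.5035 per 100,000.
The Highland Zone: 0.1200×643.55 + 0.4800×434.87 + 0.0300×468.19 + 0.0600×325.83 + 0.1400×281.74 + 0.1700×92.09 = 374.6575 per 100,000.
Difference = 344.5035 − 374.6575 = -30.1539.

-30.15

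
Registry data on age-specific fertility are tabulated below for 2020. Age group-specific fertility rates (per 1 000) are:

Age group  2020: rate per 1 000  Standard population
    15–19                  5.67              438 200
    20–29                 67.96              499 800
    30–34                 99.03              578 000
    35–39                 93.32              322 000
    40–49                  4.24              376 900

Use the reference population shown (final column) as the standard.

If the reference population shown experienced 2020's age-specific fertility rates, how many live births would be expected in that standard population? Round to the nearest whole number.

125337

Expected live births = Σ (standard pop × age-specific rate ÷ 1 000)
= 438 200×5.67/1 000 + 499 800×67.96/1 000 + 578 000×99.03/1 000 + 322 000×93.32/1 000 + 376 900×4.24/1 000
= 2484.59 + 33966.41 + 57239.34 + 30049.04 + 1598.06 = 125337.44.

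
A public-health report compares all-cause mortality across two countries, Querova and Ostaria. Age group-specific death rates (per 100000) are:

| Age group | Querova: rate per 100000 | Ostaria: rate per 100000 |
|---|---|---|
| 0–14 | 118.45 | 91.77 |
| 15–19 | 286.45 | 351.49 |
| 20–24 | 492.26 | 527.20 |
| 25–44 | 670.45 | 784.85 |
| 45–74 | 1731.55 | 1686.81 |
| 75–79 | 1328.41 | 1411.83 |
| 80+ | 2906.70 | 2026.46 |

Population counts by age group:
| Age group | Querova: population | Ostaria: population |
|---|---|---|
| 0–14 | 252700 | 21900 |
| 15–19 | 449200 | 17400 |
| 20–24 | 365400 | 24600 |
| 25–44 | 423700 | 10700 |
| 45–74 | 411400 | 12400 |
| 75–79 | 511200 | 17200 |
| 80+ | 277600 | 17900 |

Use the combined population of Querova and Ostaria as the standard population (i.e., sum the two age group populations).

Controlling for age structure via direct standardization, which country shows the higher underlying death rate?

Combined standard total = 2813300; weights = 0.0976, 0.1659, 0.1386, 0.1544, 0.1506, 0.1878, 0.1050.
Querova: 0.0976×118.45 + 0.1659×286.45 + 0.1386×492.26 + 0.1544×670.45 + 0.1506×1731.55 + 0.1878×1328.41 + 0.1050×2906.70 = 1046.4939 per 100000.
Ostaria: 0.0976×91.77 + 0.1659×351.49 + 0.1386×527.20 + 0.1544×784.85 + 0.1506×1686.81 + 0.1878×1411.83 + 0.1050×2026.46 = 993.6559 per 100000.

Querova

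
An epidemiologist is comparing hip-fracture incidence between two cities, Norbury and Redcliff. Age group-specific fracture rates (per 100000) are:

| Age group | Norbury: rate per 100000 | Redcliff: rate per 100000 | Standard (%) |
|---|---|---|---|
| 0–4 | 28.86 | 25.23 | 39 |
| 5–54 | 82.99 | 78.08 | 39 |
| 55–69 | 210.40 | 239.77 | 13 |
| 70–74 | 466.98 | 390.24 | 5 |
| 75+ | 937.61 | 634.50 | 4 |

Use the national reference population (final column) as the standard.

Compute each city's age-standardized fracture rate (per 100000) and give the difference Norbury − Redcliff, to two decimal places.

15.47

Standard weights: 0.39, 0.39, 0.13, 0.05, 0.04.
Norbury: 0.3900×28.86 + 0.3900×82.99 + 0.1300×210.40 + 0.0500×466.98 + 0.0400×937.61 = 131.8269 per 100000.
Redcliff: 0.3900×25.23 + 0.3900×78.08 + 0.1300×239.77 + 0.0500×390.24 + 0.0400×634.50 = 116.3530 per 100000.
Difference = 131.8269 − 116.3530 = 15.4739.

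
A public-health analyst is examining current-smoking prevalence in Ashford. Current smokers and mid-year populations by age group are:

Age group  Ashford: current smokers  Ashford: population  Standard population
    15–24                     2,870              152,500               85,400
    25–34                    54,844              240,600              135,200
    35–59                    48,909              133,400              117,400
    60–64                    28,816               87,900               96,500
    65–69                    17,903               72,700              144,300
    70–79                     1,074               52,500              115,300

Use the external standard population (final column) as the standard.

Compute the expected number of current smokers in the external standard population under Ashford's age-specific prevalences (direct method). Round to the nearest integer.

144998

Age-specific rates per 1,000 for Ashford: 18.820, 227.947, 366.634, 327.827, 246.259, 20.457.
Expected current smokers = Σ (standard pop × age-specific rate ÷ 1,000)
= 85,400×18.820/1,000 + 135,200×227.947/1,000 + 117,400×366.634/1,000 + 96,500×327.827/1,000 + 144,300×246.259/1,000 + 115,300×20.457/1,000
= 1607.20 + 30818.41 + 43042.85 + 31635.31 + 35535.12 + 2358.71 = 144997.60.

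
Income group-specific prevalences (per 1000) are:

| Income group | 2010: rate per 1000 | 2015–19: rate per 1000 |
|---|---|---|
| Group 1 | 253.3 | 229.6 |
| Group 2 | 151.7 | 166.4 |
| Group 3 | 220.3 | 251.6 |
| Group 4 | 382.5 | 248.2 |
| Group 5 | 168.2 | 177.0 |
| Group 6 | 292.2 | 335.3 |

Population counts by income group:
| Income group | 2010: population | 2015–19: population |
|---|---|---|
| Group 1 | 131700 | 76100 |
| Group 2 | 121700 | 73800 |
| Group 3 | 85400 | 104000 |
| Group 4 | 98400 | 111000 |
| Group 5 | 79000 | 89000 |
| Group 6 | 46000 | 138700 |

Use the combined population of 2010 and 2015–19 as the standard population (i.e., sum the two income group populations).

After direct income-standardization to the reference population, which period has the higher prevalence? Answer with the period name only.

2010

Combined standard total = 1154800; weights = 0.1799, 0.1693, 0.1640, 0.1813, 0.1455, 0.1599.
2010: 0.1799×253.3 + 0.1693×151.7 + 0.1640×220.3 + 0.1813×382.5 + 0.1455×168.2 + 0.1599×292.2 = 247.9567 per 1000.
2015–19: 0.1799×229.6 + 0.1693×166.4 + 0.1640×251.6 + 0.1813×248.2 + 0.1455×177.0 + 0.1599×335.3 = 235.1352 per 1000.
The crude rates (240.13 vs 245.91) would put 2015–19 higher, but that reflects its income composition; once standardized to a common income structure, 2010 has the higher underlying rate.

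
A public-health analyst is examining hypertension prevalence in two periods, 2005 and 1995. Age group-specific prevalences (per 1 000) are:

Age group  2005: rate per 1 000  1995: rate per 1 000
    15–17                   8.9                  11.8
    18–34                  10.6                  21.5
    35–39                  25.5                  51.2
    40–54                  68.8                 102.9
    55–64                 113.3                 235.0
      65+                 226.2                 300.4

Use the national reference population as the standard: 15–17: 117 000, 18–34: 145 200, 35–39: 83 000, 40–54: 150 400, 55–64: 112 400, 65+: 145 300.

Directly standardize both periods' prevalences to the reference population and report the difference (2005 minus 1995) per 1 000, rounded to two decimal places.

-44.66

Standard total = 753 300; weights = 0.1553, 0.1928, 0.1102, 0.1997, 0.1492, 0.1929.
2005: 0.1553×8.9 + 0.1928×10.6 + 0.1102×25.5 + 0.1997×68.8 + 0.1492×113.3 + 0.1929×226.2 = 80.5074 per 1 000.
1995: 0.1553×11.8 + 0.1928×21.5 + 0.1102×51.2 + 0.1997×102.9 + 0.1492×235.0 + 0.1929×300.4 = 125.1696 per 1 000.
Difference = 80.5074 − 125.1696 = -44.6622.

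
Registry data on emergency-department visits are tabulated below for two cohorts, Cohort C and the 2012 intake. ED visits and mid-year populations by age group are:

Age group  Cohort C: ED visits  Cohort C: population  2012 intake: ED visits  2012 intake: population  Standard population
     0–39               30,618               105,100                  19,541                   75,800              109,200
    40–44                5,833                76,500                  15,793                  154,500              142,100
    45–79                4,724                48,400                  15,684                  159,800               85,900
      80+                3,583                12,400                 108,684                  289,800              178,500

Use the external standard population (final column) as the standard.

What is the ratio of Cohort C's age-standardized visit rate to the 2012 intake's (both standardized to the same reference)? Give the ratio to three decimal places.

Age-specific rates per 1,000 for Cohort C: 291.323, 76.248, 97.603, 288.952.
For the 2012 intake: 257.797, 102.220, 98.148, 375.031.
Standard total = 515,700; weights = 0.2118, 0.2755, 0.1666, 0.3461.
Cohort C: 0.2118×291.323 + 0.2755×76.248 + 0.1666×97.603 + 0.3461×288.952 = 198.9709 per 1,000.
The 2012 intake: 0.2118×257.797 + 0.2755×102.220 + 0.1666×98.148 + 0.3461×375.031 = 228.9137 per 1,000.
Ratio = 198.9709 ÷ 228.9137 = 0.86920.

0.869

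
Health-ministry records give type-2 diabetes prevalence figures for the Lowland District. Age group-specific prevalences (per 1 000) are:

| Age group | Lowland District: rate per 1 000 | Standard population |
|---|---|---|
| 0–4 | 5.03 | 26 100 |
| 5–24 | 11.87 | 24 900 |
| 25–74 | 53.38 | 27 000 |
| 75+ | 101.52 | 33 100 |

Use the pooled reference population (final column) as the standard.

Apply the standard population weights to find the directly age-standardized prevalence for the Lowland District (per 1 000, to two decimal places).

47.06

Standard total = 111 100; weights = 0.2349, 0.2241, 0.2430, 0.2979.
Standardized rate: 0.2349×5.03 + 0.2241×11.87 + 0.2430×53.38 + 0.2979×101.52 = 47.0605 per 1 000.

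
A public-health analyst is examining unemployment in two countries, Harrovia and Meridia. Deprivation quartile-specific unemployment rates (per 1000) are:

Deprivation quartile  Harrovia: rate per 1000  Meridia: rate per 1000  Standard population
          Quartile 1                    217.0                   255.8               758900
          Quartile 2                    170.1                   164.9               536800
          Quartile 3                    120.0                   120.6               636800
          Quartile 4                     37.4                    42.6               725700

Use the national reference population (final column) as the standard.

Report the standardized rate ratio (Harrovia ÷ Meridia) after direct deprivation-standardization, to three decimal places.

Standard total = 2658200; weights = 0.2855, 0.2019, 0.2396, 0.2730.
Harrovia: 0.2855×217.0 + 0.2019×170.1 + 0.2396×120.0 + 0.2730×37.4 = 135.2600 per 1000.
Meridia: 0.2855×255.8 + 0.2019×164.9 + 0.2396×120.6 + 0.2730×42.6 = 146.8504 per 1000.
Ratio = 135.2600 ÷ 146.8504 = 0.92107.

0.921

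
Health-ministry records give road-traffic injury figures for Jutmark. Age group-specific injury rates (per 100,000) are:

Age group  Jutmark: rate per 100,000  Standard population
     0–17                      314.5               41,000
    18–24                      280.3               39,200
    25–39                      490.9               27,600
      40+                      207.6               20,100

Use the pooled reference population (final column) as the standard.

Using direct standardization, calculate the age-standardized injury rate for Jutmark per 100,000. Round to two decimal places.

325.28

Standard total = 127,900; weights = 0.3206, 0.3065, 0.2158, 0.1572.
Standardized rate: 0.3206×314.5 + 0.3065×280.3 + 0.2158×490.9 + 0.1572×207.6 = 325.2843 per 100,000.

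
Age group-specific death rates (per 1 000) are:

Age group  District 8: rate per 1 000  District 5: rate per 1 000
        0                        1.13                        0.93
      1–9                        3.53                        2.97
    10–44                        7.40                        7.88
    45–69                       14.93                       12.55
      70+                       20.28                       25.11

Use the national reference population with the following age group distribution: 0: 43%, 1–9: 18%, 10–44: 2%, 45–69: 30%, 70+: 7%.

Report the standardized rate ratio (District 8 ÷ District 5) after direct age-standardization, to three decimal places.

Standard weights: 0.43, 0.18, 0.02, 0.30, 0.07.
District 8: 0.4300×1.13 + 0.1800×3.53 + 0.0200×7.40 + 0.3000×14.93 + 0.0700×20.28 = 7.1679 per 1 000.
District 5: 0.4300×0.93 + 0.1800×2.97 + 0.0200×7.88 + 0.3000×12.55 + 0.0700×25.11 = 6.6148 per 1 000.
Ratio = 7.1679 ÷ 6.6148 = 1.08362.

1.084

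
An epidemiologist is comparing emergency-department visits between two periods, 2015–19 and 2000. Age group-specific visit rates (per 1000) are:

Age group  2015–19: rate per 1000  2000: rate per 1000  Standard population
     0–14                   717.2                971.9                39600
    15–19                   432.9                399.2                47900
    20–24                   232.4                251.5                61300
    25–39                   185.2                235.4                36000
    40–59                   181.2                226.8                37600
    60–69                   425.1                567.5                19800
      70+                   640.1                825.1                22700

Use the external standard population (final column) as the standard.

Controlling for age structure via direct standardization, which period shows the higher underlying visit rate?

Standard total = 264900; weights = 0.1495, 0.1808, 0.2314, 0.1359, 0.1419, 0.0747, 0.0857.
2015–19: 0.1495×717.2 + 0.1808×432.9 + 0.2314×232.4 + 0.1359×185.2 + 0.1419×181.2 + 0.0747×425.1 + 0.0857×640.1 = 376.7864 per 1000.
2000: 0.1495×971.9 + 0.1808×399.2 + 0.2314×251.5 + 0.1359×235.4 + 0.1419×226.8 + 0.0747×567.5 + 0.0857×825.1 = 452.9793 per 1000.

2000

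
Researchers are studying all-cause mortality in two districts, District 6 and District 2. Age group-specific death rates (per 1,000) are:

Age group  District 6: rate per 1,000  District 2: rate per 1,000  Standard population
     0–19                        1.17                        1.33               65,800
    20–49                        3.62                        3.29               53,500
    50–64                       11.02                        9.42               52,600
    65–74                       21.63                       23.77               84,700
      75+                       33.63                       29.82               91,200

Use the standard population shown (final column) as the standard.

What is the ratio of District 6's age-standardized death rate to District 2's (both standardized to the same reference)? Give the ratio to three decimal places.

1.047

Standard total = 347,800; weights = 0.1892, 0.1538, 0.1512, 0.2435, 0.2622.
District 6: 0.1892×1.17 + 0.1538×3.62 + 0.1512×11.02 + 0.2435×21.63 + 0.2622×33.63 = 16.5308 per 1,000.
District 2: 0.1892×1.33 + 0.1538×3.29 + 0.1512×9.42 + 0.2435×23.77 + 0.2622×29.82 = 15.7905 per 1,000.
Ratio = 16.5308 ÷ 15.7905 = 1.04689.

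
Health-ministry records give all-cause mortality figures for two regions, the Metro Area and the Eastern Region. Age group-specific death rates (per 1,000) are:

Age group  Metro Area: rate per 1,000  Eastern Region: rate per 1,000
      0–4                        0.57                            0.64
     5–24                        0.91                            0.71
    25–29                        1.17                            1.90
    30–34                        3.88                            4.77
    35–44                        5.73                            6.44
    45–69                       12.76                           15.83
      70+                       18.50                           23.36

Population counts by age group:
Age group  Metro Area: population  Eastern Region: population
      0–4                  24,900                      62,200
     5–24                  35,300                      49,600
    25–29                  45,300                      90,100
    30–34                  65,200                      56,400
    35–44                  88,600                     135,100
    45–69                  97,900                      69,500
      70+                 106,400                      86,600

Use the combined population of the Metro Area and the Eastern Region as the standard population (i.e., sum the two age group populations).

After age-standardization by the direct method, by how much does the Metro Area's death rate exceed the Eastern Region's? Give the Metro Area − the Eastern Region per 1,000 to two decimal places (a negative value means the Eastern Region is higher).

-1.78

Combined standard total = 1,013,100; weights = 0.0860, 0.0838, 0.1336, 0.1200, 0.2208, 0.1652, 0.1905.
The Metro Area: 0.0860×0.57 + 0.0838×0.91 + 0.1336×1.17 + 0.1200×3.88 + 0.2208×5.73 + 0.1652×12.76 + 0.1905×18.50 = 7.6453 per 1,000.
The Eastern Region: 0.0860×0.64 + 0.0838×0.71 + 0.1336×1.90 + 0.1200×4.77 + 0.2208×6.44 + 0.1652×15.83 + 0.1905×23.36 = 9.4288 per 1,000.
Difference = 7.6453 − 9.4288 = -1.7835.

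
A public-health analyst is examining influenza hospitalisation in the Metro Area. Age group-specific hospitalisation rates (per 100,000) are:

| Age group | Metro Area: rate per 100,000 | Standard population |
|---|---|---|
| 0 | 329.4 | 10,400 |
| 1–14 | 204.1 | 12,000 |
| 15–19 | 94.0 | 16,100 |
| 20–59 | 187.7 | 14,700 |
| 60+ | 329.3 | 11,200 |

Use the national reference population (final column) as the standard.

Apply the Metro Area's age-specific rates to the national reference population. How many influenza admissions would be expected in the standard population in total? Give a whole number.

Expected influenza admissions = Σ (standard pop × age-specific rate ÷ 100,000)
= 10,400×329.4/100,000 + 12,000×204.1/100,000 + 16,100×94.0/100,000 + 14,700×187.7/100,000 + 11,200×329.3/100,000
= 34.26 + 24.49 + 15.13 + 27.59 + 36.88 = 138.36.

138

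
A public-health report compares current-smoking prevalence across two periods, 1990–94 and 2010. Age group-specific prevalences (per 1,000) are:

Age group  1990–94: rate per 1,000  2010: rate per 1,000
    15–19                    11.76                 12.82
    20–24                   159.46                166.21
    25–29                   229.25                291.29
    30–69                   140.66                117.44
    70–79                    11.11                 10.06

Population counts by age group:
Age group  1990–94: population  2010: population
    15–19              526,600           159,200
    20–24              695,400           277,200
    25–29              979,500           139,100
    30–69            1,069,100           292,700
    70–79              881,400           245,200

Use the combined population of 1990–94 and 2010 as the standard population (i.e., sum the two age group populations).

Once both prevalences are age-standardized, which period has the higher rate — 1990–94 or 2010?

2010

Combined standard total = 5,265,400; weights = 0.1302, 0.1847, 0.2124, 0.2586, 0.2140.
1990–94: 0.1302×11.76 + 0.1847×159.46 + 0.2124×229.25 + 0.2586×140.66 + 0.2140×11.11 = 118.4454 per 1,000.
2010: 0.1302×12.82 + 0.1847×166.21 + 0.2124×291.29 + 0.2586×117.44 + 0.2140×10.06 = 126.7801 per 1,000.
The crude rates (120.86 vs 112.69) would put 1990–94 higher, but that reflects its age composition; once standardized to a common age structure, 2010 has the higher underlying rate.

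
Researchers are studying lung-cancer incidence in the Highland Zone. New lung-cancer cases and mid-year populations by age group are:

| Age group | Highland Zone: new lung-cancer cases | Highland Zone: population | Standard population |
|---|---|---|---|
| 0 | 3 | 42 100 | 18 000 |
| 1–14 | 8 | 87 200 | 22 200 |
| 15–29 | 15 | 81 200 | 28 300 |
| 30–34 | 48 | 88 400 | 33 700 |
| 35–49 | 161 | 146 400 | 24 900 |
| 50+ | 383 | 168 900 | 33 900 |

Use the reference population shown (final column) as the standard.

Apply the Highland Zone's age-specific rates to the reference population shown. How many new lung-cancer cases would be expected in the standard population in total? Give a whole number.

Age-specific rates per 100 000 for the Highland Zone: 7.13, 9.17, 18.47, 54.30, 109.97, 226.76.
Expected new lung-cancer cases = Σ (standard pop × age-specific rate ÷ 100 000)
= 18 000×7.13/100 000 + 22 200×9.17/100 000 + 28 300×18.47/100 000 + 33 700×54.30/100 000 + 24 900×109.97/100 000 + 33 900×226.76/100 000
= 1.28 + 2.04 + 5.23 + 18.30 + 27.38 + 76.87 = 131.10.

131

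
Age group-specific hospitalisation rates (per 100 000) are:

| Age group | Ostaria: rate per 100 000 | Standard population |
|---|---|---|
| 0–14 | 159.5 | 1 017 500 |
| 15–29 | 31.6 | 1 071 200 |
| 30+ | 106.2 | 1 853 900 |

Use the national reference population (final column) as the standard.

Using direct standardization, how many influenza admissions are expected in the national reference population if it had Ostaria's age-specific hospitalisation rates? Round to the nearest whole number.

Expected influenza admissions = Σ (standard pop × age-specific rate ÷ 100 000)
= 1 017 500×159.5/100 000 + 1 071 200×31.6/100 000 + 1 853 900×106.2/100 000
= 1622.91 + 338.50 + 1968.84 = 3930.25.

3930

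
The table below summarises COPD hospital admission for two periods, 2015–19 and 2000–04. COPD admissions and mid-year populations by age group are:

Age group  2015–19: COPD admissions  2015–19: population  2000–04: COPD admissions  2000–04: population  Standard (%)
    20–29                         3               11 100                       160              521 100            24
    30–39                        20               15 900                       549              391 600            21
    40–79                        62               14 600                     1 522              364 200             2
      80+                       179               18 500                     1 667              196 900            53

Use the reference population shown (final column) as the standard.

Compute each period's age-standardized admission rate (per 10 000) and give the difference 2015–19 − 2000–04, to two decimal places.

6.03

Age-specific rates per 10 000 for 2015–19: 2.70, 12.58, 42.47, 96.76.
For 2000–04: 3.07, 14.02, 41.79, 84.66.
Standard weights: 0.24, 0.21, 0.02, 0.53.
2015–19: 0.2400×2.70 + 0.2100×12.58 + 0.0200×42.47 + 0.5300×96.76 = 55.4206 per 10 000.
2000–04: 0.2400×3.07 + 0.2100×14.02 + 0.0200×41.79 + 0.5300×84.66 = 49.3878 per 10 000.
Difference = 55.4206 − 49.3878 = 6.0328.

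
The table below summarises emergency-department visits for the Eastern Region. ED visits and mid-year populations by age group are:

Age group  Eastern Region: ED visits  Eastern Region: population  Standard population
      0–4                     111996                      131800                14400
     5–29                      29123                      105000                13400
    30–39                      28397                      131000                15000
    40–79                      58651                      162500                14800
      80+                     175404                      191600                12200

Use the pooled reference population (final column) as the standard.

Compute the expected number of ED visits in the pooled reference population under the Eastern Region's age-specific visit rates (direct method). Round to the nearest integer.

35715

Age-specific rates per 1000 for the Eastern Region: 849.742, 277.362, 216.771, 360.929, 915.470.
Expected ED visits = Σ (standard pop × age-specific rate ÷ 1000)
= 14400×849.742/1000 + 13400×277.362/1000 + 15000×216.771/1000 + 14800×360.929/1000 + 12200×915.470/1000
= 12236.29 + 3716.65 + 3251.56 + 5341.75 + 11168.73 = 35714.98.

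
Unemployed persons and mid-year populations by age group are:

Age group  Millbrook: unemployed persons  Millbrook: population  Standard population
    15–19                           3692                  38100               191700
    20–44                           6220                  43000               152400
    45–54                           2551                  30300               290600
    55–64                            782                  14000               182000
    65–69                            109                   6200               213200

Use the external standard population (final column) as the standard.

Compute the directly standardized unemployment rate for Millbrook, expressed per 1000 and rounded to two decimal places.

76.71

Age-specific rates per 1000 for Millbrook: 96.903, 144.651, 84.191, 55.857, 17.581.
Standard total = 1029900; weights = 0.1861, 0.1480, 0.2822, 0.1767, 0.2070.
Standardized rate: 0.1861×96.903 + 0.1480×144.651 + 0.2822×84.191 + 0.1767×55.857 + 0.2070×17.581 = 76.7078 per 1000.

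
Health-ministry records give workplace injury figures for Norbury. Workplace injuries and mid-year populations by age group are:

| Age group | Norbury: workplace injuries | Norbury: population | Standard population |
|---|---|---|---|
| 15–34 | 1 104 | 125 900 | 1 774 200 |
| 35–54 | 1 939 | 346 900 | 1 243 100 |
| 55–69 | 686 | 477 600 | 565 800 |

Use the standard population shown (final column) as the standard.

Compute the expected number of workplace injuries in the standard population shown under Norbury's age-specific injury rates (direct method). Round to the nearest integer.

23319

Age-specific rates per 10 000 for Norbury: 87.69, 55.90, 14.36.
Expected workplace injuries = Σ (standard pop × age-specific rate ÷ 10 000)
= 1 774 200×87.69/10 000 + 1 243 100×55.90/10 000 + 565 800×14.36/10 000
= 15557.72 + 6948.32 + 812.69 = 23318.72.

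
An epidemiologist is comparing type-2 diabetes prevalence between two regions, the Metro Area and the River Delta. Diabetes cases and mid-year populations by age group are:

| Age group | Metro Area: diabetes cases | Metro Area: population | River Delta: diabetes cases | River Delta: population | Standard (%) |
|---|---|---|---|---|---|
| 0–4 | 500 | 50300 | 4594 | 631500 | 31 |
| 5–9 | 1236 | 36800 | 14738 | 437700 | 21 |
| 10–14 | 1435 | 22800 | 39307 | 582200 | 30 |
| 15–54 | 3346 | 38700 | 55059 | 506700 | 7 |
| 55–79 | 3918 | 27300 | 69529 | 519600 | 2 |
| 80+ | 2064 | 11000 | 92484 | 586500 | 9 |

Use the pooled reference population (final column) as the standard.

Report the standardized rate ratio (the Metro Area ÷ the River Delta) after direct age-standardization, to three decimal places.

Age-specific rates per 1000 for the Metro Area: 9.940, 33.587, 62.939, 86.460, 143.516, 187.636.
For the River Delta: 7.275, 33.671, 67.515, 108.662, 133.813, 157.688.
Standard weights: 0.31, 0.21, 0.30, 0.07, 0.02, 0.09.
The Metro Area: 0.3100×9.940 + 0.2100×33.587 + 0.3000×62.939 + 0.0700×86.460 + 0.0200×143.516 + 0.0900×187.636 = 54.8261 per 1000.
The River Delta: 0.3100×7.275 + 0.2100×33.671 + 0.3000×67.515 + 0.0700×108.662 + 0.0200×133.813 + 0.0900×157.688 = 54.0551 per 1000.
Ratio = 54.8261 ÷ 54.0551 = 1.01426.

1.014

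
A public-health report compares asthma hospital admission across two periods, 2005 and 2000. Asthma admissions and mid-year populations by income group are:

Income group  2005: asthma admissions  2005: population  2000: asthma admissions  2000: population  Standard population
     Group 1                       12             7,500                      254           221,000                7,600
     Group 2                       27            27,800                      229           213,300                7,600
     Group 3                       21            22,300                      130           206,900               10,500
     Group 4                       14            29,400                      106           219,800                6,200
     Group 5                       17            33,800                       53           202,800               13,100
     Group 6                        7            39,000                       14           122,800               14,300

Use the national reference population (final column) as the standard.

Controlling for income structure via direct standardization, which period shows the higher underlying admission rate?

Income-specific rates per 10,000 for 2005: 16.00, 9.71, 9.42, 4.76, 5.03, 1.79.
For 2000: 11.49, 10.74, 6.28, 4.82, 2.61, 1.14.
Standard total = 59,300; weights = 0.1282, 0.1282, 0.1771, 0.1046, 0.2209, 0.2411.
2005: 0.1282×16.00 + 0.1282×9.71 + 0.1771×9.42 + 0.1046×4.76 + 0.2209×5.03 + 0.2411×1.79 = 7.0046 per 10,000.
2000: 0.1282×11.49 + 0.1282×10.74 + 0.1771×6.28 + 0.1046×4.82 + 0.2209×2.61 + 0.2411×1.14 = 5.3180 per 10,000.
The crude rates (6.13 vs 6.62) would put 2000 higher, but that reflects its income composition; once standardized to a common income structure, 2005 has the higher underlying rate.

2005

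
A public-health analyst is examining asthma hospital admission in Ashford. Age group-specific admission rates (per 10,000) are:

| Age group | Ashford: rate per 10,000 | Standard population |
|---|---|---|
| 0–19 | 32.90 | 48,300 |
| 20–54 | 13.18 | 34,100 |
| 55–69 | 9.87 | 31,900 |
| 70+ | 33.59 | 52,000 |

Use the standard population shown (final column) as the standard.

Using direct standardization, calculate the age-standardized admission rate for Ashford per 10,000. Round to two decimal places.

24.65

Standard total = 166,300; weights = 0.2904, 0.2051, 0.1918, 0.3127.
Standardized rate: 0.2904×32.90 + 0.2051×13.18 + 0.1918×9.87 + 0.3127×33.59 = 24.6545 per 10,000.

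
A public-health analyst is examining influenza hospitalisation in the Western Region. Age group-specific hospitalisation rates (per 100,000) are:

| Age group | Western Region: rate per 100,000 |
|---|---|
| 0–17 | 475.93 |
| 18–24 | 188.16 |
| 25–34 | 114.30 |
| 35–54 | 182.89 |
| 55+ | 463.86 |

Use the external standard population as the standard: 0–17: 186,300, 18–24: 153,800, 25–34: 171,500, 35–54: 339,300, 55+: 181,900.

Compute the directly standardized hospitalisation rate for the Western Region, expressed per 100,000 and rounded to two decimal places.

Standard total = 1,032,800; weights = 0.1804, 0.1489, 0.1661, 0.3285, 0.1761.
Standardized rate: 0.1804×475.93 + 0.1489×188.16 + 0.1661×114.30 + 0.3285×182.89 + 0.1761×463.86 = 274.6301 per 100,000.

274.63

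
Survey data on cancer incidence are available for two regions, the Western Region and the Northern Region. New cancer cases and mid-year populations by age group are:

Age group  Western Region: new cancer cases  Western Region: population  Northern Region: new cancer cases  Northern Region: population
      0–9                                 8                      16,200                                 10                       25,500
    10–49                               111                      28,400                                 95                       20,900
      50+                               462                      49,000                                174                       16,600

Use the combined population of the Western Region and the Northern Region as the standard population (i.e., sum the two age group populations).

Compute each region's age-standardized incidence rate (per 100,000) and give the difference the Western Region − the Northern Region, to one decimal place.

Age-specific rates per 100,000 for the Western Region: 49.38, 390.85, 942.86.
For the Northern Region: 39.22, 454.55, 1048.19.
Combined standard total = 156,600; weights = 0.2663, 0.3148, 0.4189.
The Western Region: 0.2663×49.38 + 0.3148×390.85 + 0.4189×942.86 = 531.1580 per 100,000.
The Northern Region: 0.2663×39.22 + 0.3148×454.55 + 0.4189×1048.19 = 592.6298 per 100,000.
Difference = 531.1580 − 592.6298 = -61.4718.

-61.5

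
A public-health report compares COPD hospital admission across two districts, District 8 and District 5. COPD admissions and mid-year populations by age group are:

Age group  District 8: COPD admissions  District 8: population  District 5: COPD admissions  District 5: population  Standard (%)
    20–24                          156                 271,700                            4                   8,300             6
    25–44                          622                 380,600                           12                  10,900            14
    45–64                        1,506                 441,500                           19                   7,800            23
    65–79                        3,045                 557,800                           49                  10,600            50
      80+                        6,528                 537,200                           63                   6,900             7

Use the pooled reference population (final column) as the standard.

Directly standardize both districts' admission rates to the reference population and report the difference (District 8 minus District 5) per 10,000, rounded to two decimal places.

Age-specific rates per 10,000 for District 8: 5.74, 16.34, 34.11, 54.59, 121.52.
For District 5: 4.82, 11.01, 24.36, 46.23, 91.30.
Standard weights: 0.06, 0.14, 0.23, 0.50, 0.07.
District 8: 0.0600×5.74 + 0.1400×16.34 + 0.2300×34.11 + 0.5000×54.59 + 0.0700×121.52 = 46.2790 per 10,000.
District 5: 0.0600×4.82 + 0.1400×11.01 + 0.2300×24.36 + 0.5000×46.23 + 0.0700×91.30 = 36.9375 per 10,000.
Difference = 46.2790 − 36.9375 = 9.3415.

9.34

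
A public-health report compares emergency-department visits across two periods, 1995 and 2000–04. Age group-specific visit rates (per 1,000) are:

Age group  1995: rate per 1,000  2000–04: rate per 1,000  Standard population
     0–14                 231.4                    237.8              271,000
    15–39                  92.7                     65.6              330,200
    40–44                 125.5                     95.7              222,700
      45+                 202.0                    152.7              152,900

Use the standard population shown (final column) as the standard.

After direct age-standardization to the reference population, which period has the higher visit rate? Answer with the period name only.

Standard total = 976,800; weights = 0.2774, 0.3380, 0.2280, 0.1565.
1995: 0.2774×231.4 + 0.3380×92.7 + 0.2280×125.5 + 0.1565×202.0 = 155.7674 per 1,000.
2000–04: 0.2774×237.8 + 0.3380×65.6 + 0.2280×95.7 + 0.1565×152.7 = 133.8709 per 1,000.

1995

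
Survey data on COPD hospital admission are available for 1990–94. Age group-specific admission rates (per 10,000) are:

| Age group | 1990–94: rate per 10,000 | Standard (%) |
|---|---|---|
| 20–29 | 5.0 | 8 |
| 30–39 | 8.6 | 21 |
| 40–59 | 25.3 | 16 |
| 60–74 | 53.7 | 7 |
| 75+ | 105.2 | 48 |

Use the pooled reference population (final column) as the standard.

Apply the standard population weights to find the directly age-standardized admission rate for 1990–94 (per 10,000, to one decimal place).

Standard weights: 0.08, 0.21, 0.16, 0.07, 0.48.
Standardized rate: 0.0800×5.0 + 0.2100×8.6 + 0.1600×25.3 + 0.0700×53.7 + 0.4800×105.2 = 60.5090 per 10,000.

60.5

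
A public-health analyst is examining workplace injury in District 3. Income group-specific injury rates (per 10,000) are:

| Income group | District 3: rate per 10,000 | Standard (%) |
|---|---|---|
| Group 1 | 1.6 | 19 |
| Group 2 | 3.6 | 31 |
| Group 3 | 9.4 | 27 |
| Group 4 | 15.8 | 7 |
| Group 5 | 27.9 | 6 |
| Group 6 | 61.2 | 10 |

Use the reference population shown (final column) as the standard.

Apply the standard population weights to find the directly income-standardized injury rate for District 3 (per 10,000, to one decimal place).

Standard weights: 0.19, 0.31, 0.27, 0.07, 0.06, 0.10.
Standardized rate: 0.1900×1.6 + 0.3100×3.6 + 0.2700×9.4 + 0.0700×15.8 + 0.0600×27.9 + 0.1000×61.2 = 12.8580 per 10,000.

12.9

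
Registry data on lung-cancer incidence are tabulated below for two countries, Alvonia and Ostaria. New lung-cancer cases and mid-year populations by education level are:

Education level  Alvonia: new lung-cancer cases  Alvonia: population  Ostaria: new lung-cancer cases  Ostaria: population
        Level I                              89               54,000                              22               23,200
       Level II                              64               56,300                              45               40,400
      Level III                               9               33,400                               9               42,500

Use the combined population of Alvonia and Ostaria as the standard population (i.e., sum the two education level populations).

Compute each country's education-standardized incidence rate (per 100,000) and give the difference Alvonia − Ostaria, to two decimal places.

Education-specific rates per 100,000 for Alvonia: 164.81, 113.68, 26.95.
For Ostaria: 94.83, 111.39, 21.18.
Combined standard total = 249,800; weights = 0.3090, 0.3871, 0.3038.
Alvonia: 0.3090×164.81 + 0.3871×113.68 + 0.3038×26.95 = 103.1283 per 100,000.
Ostaria: 0.3090×94.83 + 0.3871×111.39 + 0.3038×21.18 = 78.8592 per 100,000.
Difference = 103.1283 − 78.8592 = 24.2691.

24.27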